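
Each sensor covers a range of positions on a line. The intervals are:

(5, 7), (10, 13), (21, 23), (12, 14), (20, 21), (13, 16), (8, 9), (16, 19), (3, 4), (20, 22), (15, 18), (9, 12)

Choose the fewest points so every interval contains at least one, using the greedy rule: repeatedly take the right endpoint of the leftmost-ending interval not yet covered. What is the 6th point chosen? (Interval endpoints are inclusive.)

21

Sorted: [3,4] [5,7] [8,9] [9,12] [10,13] [12,14] [13,16] [15,18] [16,19] [20,21] [20,22] [21,23]
{[3,4]} hit by 4; {[5,7]} hit by 7; {[8,9],[9,12]} hit by 9; {[10,13],[12,14],[13,16]} hit by 13; {[15,18],[16,19]} hit by 18; {[20,21],[20,22],[21,23]} hit by 21.
Points: 4, 7, 9, 13, 18, 21 (6 total).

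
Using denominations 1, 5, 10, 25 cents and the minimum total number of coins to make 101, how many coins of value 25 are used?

4

Use the largest denomination that fits, subtract, and repeat.
101 = 4×25 + 1×1
Count of 25: 4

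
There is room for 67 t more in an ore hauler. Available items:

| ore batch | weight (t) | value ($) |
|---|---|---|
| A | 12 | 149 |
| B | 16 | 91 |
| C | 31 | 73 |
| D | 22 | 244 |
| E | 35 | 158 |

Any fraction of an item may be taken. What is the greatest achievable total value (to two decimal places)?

Order: A (149/12=12.42) > D (244/22=11.09) > B (91/16=5.69) > E (158/35=4.51) > C (73/31=2.35)
Fill: take A (12 @ 149) → take D (22 @ 244) → take B (16 @ 91) → take 17/35 of E → 76.74; 67/67 used.
Total value = 560.74

560.74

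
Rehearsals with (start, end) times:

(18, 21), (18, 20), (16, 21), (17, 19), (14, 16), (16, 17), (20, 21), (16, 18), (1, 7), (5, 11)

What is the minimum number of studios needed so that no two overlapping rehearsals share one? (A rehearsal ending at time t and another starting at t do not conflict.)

4

Count concurrent intervals with a sweep; the peak is the room count.
starts: [1, 5, 14, 16, 16, 16, 17, 18, 18, 20]
ends:   [7, 11, 16, 17, 18, 19, 20, 21, 21, 21]
s1→1 s5→2 e7→1 e11→0 s14→1 e16→0 s16→1 s16→2 s16→3 e17→2 s17→3 e18→2 s18→3 s18→4  — peak 4.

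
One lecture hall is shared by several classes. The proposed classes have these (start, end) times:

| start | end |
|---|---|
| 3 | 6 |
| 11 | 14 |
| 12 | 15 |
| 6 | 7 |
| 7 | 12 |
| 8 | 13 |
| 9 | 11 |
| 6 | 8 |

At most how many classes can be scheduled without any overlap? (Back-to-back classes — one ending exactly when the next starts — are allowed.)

4

Sorted by end: (3,6)  (6,7)  (6,8)  (9,11)  (7,12)  (8,13)  (11,14)  (12,15)
take (3,6); take (6,7); take (9,11); skip (7,12); take (11,14); skip (12,15).
Selected 4 classes.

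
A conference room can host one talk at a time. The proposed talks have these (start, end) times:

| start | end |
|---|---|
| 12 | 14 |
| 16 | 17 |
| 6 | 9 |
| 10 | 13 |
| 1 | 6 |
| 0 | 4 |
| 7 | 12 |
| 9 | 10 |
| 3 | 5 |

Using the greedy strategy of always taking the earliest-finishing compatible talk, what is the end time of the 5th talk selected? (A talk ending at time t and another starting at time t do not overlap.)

Sort by end time and greedily take each interval whose start is ≥ the last chosen end.
By end time: (0,4), (3,5), (1,6), (6,9), (9,10), (7,12), (10,13), (12,14), (16,17).
Pick (0,4); next start ≥ 4 → (6,9); next start ≥ 9 → (9,10); next start ≥ 10 → (10,13); next start ≥ 13 → (16,17).
Selected: (0,4) (6,9) (9,10) (10,13) (16,17)

17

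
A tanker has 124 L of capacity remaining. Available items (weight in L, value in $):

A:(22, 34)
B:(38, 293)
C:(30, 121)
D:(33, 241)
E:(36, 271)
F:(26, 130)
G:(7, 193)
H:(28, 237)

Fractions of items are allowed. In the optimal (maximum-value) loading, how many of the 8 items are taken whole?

4

Ratios (sorted): G 27.57, H 8.46, B 7.71, E 7.53, D 7.30, F 5.00, C 4.03, A 1.55
take G (7 @ 193); take H (28 @ 237); take B (38 @ 293); take E (36 @ 271); take 15/33 of D → 109.55. Capacity used 124/124.
4 item(s) taken whole; one partial (take 15/33 of D).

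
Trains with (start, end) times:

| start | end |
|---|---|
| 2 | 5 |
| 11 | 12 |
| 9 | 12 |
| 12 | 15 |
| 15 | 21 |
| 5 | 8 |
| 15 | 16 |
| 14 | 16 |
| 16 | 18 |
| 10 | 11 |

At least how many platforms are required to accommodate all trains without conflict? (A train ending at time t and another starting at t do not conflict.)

Count concurrent intervals with a sweep; the peak is the room count.
Events (time:±→running): 2:+→1 5:-→0 5:+→1 8:-→0 9:+→1 10:+→2 11:-→1 11:+→2 12:-→1 12:-→0 12:+→1 14:+→2 15:-→1 15:+→2 15:+→3 … peak 3.

3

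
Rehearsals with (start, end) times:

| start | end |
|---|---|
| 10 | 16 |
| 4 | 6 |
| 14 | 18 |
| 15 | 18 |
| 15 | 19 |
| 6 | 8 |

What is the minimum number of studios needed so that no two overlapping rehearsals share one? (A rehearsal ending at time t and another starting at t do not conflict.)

4

Events (time:±→running): 4:+→1 6:-→0 6:+→1 8:-→0 10:+→1 14:+→2 15:+→3 15:+→4 … peak 4.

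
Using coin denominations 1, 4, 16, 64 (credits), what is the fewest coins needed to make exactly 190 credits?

Use the largest denomination that fits, subtract, and repeat.
190 = 2×64 + 3×16 + 3×4 + 2×1
Total coins = 2 + 3 + 3 + 2 = 10

10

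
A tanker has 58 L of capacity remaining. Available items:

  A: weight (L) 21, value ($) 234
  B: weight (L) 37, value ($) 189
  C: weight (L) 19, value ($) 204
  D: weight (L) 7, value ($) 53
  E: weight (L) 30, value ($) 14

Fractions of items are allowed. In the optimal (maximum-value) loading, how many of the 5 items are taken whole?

3

Ratios (sorted): A 11.14, C 10.74, D 7.57, B 5.11, E 0.47
take A (21 @ 234); take C (19 @ 204); take D (7 @ 53); take 11/37 of B → 56.19. Capacity used 58/58.
3 item(s) taken whole; one partial (take 11/37 of B).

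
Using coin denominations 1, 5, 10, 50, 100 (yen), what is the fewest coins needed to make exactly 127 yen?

127 = 1×100 + 2×10 + 1×5 + 2×1
Total coins = 1 + 2 + 1 + 2 = 6

6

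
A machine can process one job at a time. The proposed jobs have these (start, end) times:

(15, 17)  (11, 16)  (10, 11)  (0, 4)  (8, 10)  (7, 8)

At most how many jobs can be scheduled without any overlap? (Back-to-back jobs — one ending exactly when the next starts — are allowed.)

5

By end time: (0,4), (7,8), (8,10), (10,11), (11,16), (15,17).
Pick (0,4); next start ≥ 4 → (7,8); next start ≥ 8 → (8,10); next start ≥ 10 → (10,11); next start ≥ 11 → (11,16).
Selected 5 jobs.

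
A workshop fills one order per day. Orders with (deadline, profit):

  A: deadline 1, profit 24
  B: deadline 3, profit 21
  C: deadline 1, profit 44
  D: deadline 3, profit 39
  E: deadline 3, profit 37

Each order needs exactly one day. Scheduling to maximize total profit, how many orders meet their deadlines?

Profit order: C=44 D=39 E=37 A=24 B=21
Assign: C→slot 1, D→slot 3, E→slot 2, A skipped, B skipped.
Slots: [1:C] [2:E] [3:D]
3 of 5 scheduled.

3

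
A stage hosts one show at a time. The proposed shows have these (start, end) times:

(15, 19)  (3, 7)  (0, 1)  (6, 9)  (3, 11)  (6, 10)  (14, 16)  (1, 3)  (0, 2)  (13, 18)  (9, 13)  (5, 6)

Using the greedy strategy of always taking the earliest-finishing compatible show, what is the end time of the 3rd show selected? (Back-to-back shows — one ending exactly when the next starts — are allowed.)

Greedy by earliest finish: after sorting by end time, pick each interval compatible with the last pick.
Sorted by end: (0,1)  (0,2)  (1,3)  (5,6)  (3,7)  (6,9)  (6,10)  (3,11)  (9,13)  (14,16)  (13,18)  (15,19)
take (0,1); take (1,3); take (5,6); take (6,9); take (9,13); take (14,16).
Selected: (0,1) (1,3) (5,6) (6,9) (9,13) (14,16)

6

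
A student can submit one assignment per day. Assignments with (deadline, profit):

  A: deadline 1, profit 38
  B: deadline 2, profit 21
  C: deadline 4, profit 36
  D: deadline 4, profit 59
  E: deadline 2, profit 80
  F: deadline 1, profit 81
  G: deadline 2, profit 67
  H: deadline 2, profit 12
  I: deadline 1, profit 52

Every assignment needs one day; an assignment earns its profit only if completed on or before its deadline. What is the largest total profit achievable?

Take jobs in profit order; each goes to the latest open slot no later than its deadline.
By profit: F(d1,81), E(d2,80), G(d2,67), D(d4,59), I(d1,52), A(d1,38), C(d4,36), B(d2,21), H(d2,12)
F→slot 1; E→slot 2; G skipped; D→slot 4; I skipped; A skipped; C→slot 3; B skipped; H skipped.
Profit = 81 + 80 + 36 + 59 = 256

256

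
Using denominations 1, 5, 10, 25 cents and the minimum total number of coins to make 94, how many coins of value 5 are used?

1

Greedy: take as many of the largest coin as possible, then repeat with the remainder.
94 − 3×25→19 − 1×10→9 − 1×5→4 − 4×1→0
Count of 5: 1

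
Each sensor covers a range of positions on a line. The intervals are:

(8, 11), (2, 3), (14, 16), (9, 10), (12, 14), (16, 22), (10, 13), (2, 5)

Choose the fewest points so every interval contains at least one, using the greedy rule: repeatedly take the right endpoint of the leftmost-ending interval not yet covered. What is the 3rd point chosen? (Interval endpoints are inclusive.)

Sort by right endpoint; whenever an interval is uncovered, place a point at its right end.
Sorted: [2,3] [2,5] [9,10] [8,11] [10,13] [12,14] [14,16] [16,22]
{[2,3],[2,5]} hit by 3; {[9,10],[8,11],[10,13]} hit by 10; {[12,14],[14,16]} hit by 14; {[16,22]} hit by 22.
Points: 3, 10, 14, 22 (4 total).

14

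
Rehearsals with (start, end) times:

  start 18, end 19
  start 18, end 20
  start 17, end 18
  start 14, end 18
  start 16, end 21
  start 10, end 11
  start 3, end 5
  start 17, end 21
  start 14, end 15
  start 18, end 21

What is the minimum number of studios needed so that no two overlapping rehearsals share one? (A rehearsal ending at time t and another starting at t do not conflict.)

5

starts: [3, 10, 14, 14, 16, 17, 17, 18, 18, 18]
ends:   [5, 11, 15, 18, 18, 19, 20, 21, 21, 21]
s3→1 e5→0 s10→1 e11→0 s14→1 s14→2 e15→1 s16→2 s17→3 s17→4 e18→3 e18→2 s18→3 s18→4 s18→5  — peak 5.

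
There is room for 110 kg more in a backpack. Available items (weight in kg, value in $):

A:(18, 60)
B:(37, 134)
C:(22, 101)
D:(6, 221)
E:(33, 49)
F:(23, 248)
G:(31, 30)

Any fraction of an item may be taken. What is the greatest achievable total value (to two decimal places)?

769.94

Sort by value per unit weight and fill in that order.
Order: D (221/6=36.83) > F (248/23=10.78) > C (101/22=4.59) > B (134/37=3.62) > A (60/18=3.33) > E (49/33=1.48) > G (30/31=0.97)
Fill: take D (6 @ 221) → take F (23 @ 248) → take C (22 @ 101) → take B (37 @ 134) → take A (18 @ 60) → take 4/33 of E → 5.94; 110/110 used.
Total value = 769.94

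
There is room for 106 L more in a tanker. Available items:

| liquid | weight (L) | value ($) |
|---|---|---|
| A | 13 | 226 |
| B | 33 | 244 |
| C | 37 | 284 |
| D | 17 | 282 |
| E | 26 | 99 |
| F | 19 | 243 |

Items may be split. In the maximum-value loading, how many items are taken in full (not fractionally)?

Greedy by value/weight ratio, highest first.
Ratios (sorted): A 17.38, D 16.59, F 12.79, C 7.68, B 7.39, E 3.81
take A (13 @ 226); take D (17 @ 282); take F (19 @ 243); take C (37 @ 284); take 20/33 of B → 147.88. Capacity used 106/106.
4 item(s) taken whole; one partial (take 20/33 of B).

4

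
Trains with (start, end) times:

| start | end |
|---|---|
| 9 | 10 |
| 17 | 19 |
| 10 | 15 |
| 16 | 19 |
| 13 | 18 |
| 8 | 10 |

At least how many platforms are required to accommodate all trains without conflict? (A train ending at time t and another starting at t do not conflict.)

3

Count concurrent intervals with a sweep; the peak is the room count.
Events (time:±→running): 8:+→1 9:+→2 10:-→1 10:-→0 10:+→1 13:+→2 15:-→1 16:+→2 17:+→3 … peak 3.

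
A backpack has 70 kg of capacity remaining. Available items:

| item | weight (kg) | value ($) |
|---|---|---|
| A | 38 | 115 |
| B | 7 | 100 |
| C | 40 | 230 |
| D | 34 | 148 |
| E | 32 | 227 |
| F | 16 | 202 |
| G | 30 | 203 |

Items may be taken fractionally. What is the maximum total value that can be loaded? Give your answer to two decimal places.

Greedy by value/weight ratio, highest first.
Order: B (100/7=14.29) > F (202/16=12.62) > E (227/32=7.09) > G (203/30=6.77) > C (230/40=5.75) > D (148/34=4.35) > A (115/38=3.03)
Fill: take B (7 @ 100) → take F (16 @ 202) → take E (32 @ 227) → take 15/30 of G → 101.50; 70/70 used.
Total value = 630.50

630.50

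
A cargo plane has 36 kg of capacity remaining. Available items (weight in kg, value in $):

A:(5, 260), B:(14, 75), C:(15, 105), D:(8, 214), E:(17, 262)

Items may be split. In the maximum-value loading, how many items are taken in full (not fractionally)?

Sort by value per unit weight and fill in that order.
Order: A (260/5=52.00) > D (214/8=26.75) > E (262/17=15.41) > C (105/15=7.00) > B (75/14=5.36)
Fill: take A (5 @ 260) → take D (8 @ 214) → take E (17 @ 262) → take 6/15 of C → 42.00; 36/36 used.
3 item(s) taken whole; one partial (take 6/15 of C).

3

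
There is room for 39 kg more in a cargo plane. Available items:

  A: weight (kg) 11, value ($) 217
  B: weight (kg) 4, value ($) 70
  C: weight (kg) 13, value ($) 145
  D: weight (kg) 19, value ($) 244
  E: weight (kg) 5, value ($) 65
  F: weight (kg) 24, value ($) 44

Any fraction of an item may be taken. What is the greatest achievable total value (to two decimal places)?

Order: A (217/11=19.73) > B (70/4=17.50) > E (65/5=13.00) > D (244/19=12.84) > C (145/13=11.15) > F (44/24=1.83)
Fill: take A (11 @ 217) → take B (4 @ 70) → take E (5 @ 65) → take D (19 @ 244); 39/39 used.
Total value = 596.00

596.00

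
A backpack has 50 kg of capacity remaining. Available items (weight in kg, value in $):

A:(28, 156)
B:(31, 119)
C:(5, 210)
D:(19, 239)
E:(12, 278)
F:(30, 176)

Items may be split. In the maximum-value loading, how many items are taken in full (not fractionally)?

3

Greedy by value/weight ratio, highest first.
Ratios (sorted): C 42.00, E 23.17, D 12.58, F 5.87, A 5.57, B 3.84
take C (5 @ 210); take E (12 @ 278); take D (19 @ 239); take 14/30 of F → 82.13. Capacity used 50/50.
3 item(s) taken whole; one partial (take 14/30 of F).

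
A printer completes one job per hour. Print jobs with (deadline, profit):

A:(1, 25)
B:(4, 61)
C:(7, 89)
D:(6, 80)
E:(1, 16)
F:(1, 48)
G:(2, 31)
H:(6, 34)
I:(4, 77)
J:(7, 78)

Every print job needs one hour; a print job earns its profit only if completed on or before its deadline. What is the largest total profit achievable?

Take jobs in profit order; each goes to the latest open slot no later than its deadline.
By profit: C(d7,89), D(d6,80), J(d7,78), I(d4,77), B(d4,61), F(d1,48), H(d6,34), G(d2,31), A(d1,25), E(d1,16)
C→slot 7; D→slot 6; J→slot 5; I→slot 4; B→slot 3; F→slot 1; H→slot 2; G skipped; A skipped; E skipped.
Profit = 48 + 34 + 61 + 77 + 78 + 80 + 89 = 467

467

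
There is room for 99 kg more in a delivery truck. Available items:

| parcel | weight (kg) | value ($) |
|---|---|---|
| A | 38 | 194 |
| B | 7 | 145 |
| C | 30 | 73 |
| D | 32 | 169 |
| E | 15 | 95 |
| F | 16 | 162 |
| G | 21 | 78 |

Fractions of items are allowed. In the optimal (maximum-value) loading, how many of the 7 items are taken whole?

Greedy by value/weight ratio, highest first.
Ratios (sorted): B 20.71, F 10.12, E 6.33, D 5.28, A 5.11, G 3.71, C 2.43
take B (7 @ 145); take F (16 @ 162); take E (15 @ 95); take D (32 @ 169); take 29/38 of A → 148.05. Capacity used 99/99.
4 item(s) taken whole; one partial (take 29/38 of A).

4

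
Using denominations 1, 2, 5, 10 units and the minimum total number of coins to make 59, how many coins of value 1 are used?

59 − 5×10→9 − 1×5→4 − 2×2→0
Count of 1: 0

0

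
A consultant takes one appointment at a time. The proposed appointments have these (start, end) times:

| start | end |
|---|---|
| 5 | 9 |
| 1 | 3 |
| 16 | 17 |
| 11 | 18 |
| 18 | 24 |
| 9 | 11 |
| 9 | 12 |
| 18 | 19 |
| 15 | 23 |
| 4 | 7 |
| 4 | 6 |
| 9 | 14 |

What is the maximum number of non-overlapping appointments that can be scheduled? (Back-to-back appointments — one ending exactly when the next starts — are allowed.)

Sorted by end: (1,3)  (4,6)  (4,7)  (5,9)  (9,11)  (9,12)  (9,14)  (16,17)  (11,18)  (18,19)  (15,23)  (18,24)
take (1,3); take (4,6); skip (5,9); take (9,11); skip (9,14); take (16,17); take (18,19); skip (18,24).
Selected 5 appointments.

5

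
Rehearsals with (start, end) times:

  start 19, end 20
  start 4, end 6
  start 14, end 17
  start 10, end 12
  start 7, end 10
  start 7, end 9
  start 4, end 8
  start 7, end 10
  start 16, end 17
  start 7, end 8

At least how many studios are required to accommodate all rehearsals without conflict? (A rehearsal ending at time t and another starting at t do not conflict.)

The answer is the maximum number of intervals overlapping at any instant.
Events (time:±→running): 4:+→1 4:+→2 6:-→1 7:+→2 7:+→3 7:+→4 7:+→5 … peak 5.

5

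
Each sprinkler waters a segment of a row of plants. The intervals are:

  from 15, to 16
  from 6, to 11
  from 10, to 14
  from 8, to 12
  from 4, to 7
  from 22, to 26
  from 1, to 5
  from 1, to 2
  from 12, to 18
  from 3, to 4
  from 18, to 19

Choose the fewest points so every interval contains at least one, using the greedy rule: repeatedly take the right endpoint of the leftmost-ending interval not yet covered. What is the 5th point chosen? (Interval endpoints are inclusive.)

19

By right end: [1,2]  [3,4]  [1,5]  [4,7]  [6,11]  [8,12]  [10,14]  [15,16]  [12,18]  [18,19]  [22,26]
[1,2] uncovered → point at 2; [3,4] uncovered → point at 4; [6,11] uncovered → point at 11; [15,16] uncovered → point at 16; [18,19] uncovered → point at 19; [22,26] uncovered → point at 26.
Points: 2, 4, 11, 16, 19, 26 (6 total).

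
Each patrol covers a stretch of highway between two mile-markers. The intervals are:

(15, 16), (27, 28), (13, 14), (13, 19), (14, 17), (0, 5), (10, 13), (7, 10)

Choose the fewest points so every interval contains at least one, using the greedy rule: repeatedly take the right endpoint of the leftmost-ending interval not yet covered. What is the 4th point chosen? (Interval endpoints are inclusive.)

Sort by right endpoint; whenever an interval is uncovered, place a point at its right end.
By right end: [0,5]  [7,10]  [10,13]  [13,14]  [15,16]  [14,17]  [13,19]  [27,28]
[0,5] uncovered → point at 5; [7,10] uncovered → point at 10; [13,14] uncovered → point at 14; [15,16] uncovered → point at 16; [27,28] uncovered → point at 28.
Points: 5, 10, 14, 16, 28 (5 total).

16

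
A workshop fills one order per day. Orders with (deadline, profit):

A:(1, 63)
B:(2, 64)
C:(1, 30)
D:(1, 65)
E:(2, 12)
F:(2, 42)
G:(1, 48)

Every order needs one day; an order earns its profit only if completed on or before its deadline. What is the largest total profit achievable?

129

Sort by profit descending; place each in the latest free slot ≤ its deadline.
Profit order: D=65 B=64 A=63 G=48 F=42 C=30 E=12
Assign: D→slot 1, B→slot 2, A skipped, G skipped, F skipped, C skipped, E skipped.
Slots: [1:D] [2:B]
Profit = 65 + 64 = 129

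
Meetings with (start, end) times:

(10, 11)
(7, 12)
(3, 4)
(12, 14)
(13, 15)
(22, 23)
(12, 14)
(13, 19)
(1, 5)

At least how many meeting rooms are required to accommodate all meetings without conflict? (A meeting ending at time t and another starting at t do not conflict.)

starts: [1, 3, 7, 10, 12, 12, 13, 13, 22]
ends:   [4, 5, 11, 12, 14, 14, 15, 19, 23]
s1→1 s3→2 e4→1 e5→0 s7→1 s10→2 e11→1 e12→0 s12→1 s12→2 s13→3 s13→4  — peak 4.

4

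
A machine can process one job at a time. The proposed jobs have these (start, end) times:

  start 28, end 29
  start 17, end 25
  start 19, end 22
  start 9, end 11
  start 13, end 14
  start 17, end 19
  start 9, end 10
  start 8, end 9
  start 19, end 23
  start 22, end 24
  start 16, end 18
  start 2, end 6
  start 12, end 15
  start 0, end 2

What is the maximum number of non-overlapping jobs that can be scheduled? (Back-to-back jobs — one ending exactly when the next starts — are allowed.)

9

Sorted by end: (0,2)  (2,6)  (8,9)  (9,10)  (9,11)  (13,14)  (12,15)  (16,18)  (17,19)  (19,22)  (19,23)  (22,24)  (17,25)  (28,29)
take (0,2); take (2,6); take (8,9); take (9,10); skip (9,11); take (13,14); skip (12,15); take (16,18); take (19,22); take (22,24); take (28,29).
Selected 9 jobs.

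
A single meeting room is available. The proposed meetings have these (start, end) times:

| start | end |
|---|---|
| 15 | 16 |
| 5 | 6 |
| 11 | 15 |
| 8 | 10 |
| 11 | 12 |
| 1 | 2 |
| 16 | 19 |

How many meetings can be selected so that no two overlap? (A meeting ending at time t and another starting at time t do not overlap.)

6

Order by finish time; keep every interval that doesn't clash with the previous kept one.
By end time: (1,2), (5,6), (8,10), (11,12), (11,15), (15,16), (16,19).
Pick (1,2); next start ≥ 2 → (5,6); next start ≥ 6 → (8,10); next start ≥ 10 → (11,12); next start ≥ 12 → (15,16); next start ≥ 16 → (16,19).
Selected 6 meetings.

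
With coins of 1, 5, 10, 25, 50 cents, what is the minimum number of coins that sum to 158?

158 = 3×50 + 1×5 + 3×1
Total coins = 3 + 1 + 3 = 7

7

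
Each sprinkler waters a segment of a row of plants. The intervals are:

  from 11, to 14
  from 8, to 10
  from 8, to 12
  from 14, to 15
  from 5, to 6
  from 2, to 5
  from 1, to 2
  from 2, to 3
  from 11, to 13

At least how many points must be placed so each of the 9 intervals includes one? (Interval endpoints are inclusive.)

5

Process intervals by earliest right end; each time one isn't hit yet, stab at its right endpoint.
By right end: [1,2]  [2,3]  [2,5]  [5,6]  [8,10]  [8,12]  [11,13]  [11,14]  [14,15]
[1,2] uncovered → point at 2; [5,6] uncovered → point at 6; [8,10] uncovered → point at 10; [11,13] uncovered → point at 13; [14,15] uncovered → point at 15.
Points: 2, 6, 10, 13, 15 (5 total).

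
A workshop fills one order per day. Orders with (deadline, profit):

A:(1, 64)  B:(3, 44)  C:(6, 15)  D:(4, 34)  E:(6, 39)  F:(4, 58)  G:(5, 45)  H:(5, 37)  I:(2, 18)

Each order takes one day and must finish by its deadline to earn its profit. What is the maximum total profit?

Take jobs in profit order; each goes to the latest open slot no later than its deadline.
By profit: A(d1,64), F(d4,58), G(d5,45), B(d3,44), E(d6,39), H(d5,37), D(d4,34), I(d2,18), C(d6,15)
A→slot 1; F→slot 4; G→slot 5; B→slot 3; E→slot 6; H→slot 2; D skipped; I skipped; C skipped.
Profit = 64 + 37 + 44 + 58 + 45 + 39 = 287

287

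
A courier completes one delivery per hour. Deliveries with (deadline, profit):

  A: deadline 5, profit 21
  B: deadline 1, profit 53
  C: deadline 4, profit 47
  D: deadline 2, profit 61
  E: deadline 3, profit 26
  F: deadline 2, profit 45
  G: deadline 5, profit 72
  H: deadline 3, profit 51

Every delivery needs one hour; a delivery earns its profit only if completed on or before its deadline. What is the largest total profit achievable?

Take jobs in profit order; each goes to the latest open slot no later than its deadline.
By profit: G(d5,72), D(d2,61), B(d1,53), H(d3,51), C(d4,47), F(d2,45), E(d3,26), A(d5,21)
G→slot 5; D→slot 2; B→slot 1; H→slot 3; C→slot 4; F skipped; E skipped; A skipped.
Profit = 53 + 61 + 51 + 47 + 72 = 284

284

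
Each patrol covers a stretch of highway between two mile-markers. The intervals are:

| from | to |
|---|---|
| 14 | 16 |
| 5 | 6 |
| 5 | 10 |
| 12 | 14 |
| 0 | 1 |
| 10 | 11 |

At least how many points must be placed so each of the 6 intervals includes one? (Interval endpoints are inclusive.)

4

Sorted: [0,1] [5,6] [5,10] [10,11] [12,14] [14,16]
{[0,1]} hit by 1; {[5,6],[5,10]} hit by 6; {[10,11]} hit by 11; {[12,14],[14,16]} hit by 14.
Points: 1, 6, 11, 14 (4 total).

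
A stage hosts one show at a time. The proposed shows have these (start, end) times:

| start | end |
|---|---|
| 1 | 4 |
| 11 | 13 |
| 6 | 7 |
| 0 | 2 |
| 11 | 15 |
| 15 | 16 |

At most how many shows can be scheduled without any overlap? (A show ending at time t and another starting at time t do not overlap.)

By end time: (0,2), (1,4), (6,7), (11,13), (11,15), (15,16).
Pick (0,2); next start ≥ 2 → (6,7); next start ≥ 7 → (11,13); next start ≥ 13 → (15,16).
Selected 4 shows.

4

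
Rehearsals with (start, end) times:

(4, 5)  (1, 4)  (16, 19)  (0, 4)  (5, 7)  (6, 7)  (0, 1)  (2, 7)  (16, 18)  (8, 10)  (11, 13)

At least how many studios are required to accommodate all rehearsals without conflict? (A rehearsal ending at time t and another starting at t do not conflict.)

3

Count concurrent intervals with a sweep; the peak is the room count.
starts: [0, 0, 1, 2, 4, 5, 6, 8, 11, 16, 16]
ends:   [1, 4, 4, 5, 7, 7, 7, 10, 13, 18, 19]
s0→1 s0→2 e1→1 s1→2 s2→3  — peak 3.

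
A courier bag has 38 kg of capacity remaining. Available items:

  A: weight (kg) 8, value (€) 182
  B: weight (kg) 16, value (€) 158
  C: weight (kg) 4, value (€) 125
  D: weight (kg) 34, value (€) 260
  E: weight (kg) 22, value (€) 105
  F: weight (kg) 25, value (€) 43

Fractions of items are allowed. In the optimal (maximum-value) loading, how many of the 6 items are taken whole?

Greedy by value/weight ratio, highest first.
Ratios (sorted): C 31.25, A 22.75, B 9.88, D 7.65, E 4.77, F 1.72
take C (4 @ 125); take A (8 @ 182); take B (16 @ 158); take 10/34 of D → 76.47. Capacity used 38/38.
3 item(s) taken whole; one partial (take 10/34 of D).

3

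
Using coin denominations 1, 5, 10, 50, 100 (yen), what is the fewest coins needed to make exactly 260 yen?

4

Use the largest denomination that fits, subtract, and repeat.
260 = 2×100 + 1×50 + 1×10
Total coins = 2 + 1 + 1 = 4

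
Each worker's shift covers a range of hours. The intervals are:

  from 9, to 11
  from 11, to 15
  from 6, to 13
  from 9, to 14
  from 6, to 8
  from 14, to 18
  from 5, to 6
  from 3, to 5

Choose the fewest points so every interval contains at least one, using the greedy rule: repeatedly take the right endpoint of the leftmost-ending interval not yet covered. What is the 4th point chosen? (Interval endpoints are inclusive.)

By right end: [3,5]  [5,6]  [6,8]  [9,11]  [6,13]  [9,14]  [11,15]  [14,18]
[3,5] uncovered → point at 5; [6,8] uncovered → point at 8; [9,11] uncovered → point at 11; [14,18] uncovered → point at 18.
Points: 5, 8, 11, 18 (4 total).

18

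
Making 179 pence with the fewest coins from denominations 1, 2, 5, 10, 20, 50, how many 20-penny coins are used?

Use the largest denomination that fits, subtract, and repeat.
179 = 3×50 + 1×20 + 1×5 + 2×2
Count of 20: 1

1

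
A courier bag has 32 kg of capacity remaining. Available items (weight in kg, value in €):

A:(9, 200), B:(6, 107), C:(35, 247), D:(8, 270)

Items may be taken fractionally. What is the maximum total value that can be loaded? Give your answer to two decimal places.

Ratios (sorted): D 33.75, A 22.22, B 17.83, C 7.06
take D (8 @ 270); take A (9 @ 200); take B (6 @ 107); take 9/35 of C → 63.51. Capacity used 32/32.
Total value = 640.51

640.51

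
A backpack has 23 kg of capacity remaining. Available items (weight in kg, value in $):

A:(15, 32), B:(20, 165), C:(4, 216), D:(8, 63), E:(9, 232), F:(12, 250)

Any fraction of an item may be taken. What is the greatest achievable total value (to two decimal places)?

656.33

Ratios (sorted): C 54.00, E 25.78, F 20.83, B 8.25, D 7.88, A 2.13
take C (4 @ 216); take E (9 @ 232); take 10/12 of F → 208.33. Capacity used 23/23.
Total value = 656.33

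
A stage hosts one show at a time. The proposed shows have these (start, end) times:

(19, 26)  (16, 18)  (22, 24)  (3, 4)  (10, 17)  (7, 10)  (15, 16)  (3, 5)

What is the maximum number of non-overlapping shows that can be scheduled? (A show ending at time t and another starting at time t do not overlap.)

5

By end time: (3,4), (3,5), (7,10), (15,16), (10,17), (16,18), (22,24), (19,26).
Pick (3,4); next start ≥ 4 → (7,10); next start ≥ 10 → (15,16); next start ≥ 16 → (16,18); next start ≥ 18 → (22,24).
Selected 5 shows.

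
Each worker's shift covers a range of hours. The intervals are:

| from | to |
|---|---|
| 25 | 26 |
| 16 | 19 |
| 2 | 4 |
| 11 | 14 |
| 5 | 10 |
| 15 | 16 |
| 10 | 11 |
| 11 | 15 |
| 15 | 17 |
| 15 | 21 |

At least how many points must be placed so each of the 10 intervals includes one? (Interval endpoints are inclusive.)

5

Sort by right endpoint; whenever an interval is uncovered, place a point at its right end.
By right end: [2,4]  [5,10]  [10,11]  [11,14]  [11,15]  [15,16]  [15,17]  [16,19]  [15,21]  [25,26]
[2,4] uncovered → point at 4; [5,10] uncovered → point at 10; [11,14] uncovered → point at 14; [15,16] uncovered → point at 16; [25,26] uncovered → point at 26.
Points: 4, 10, 14, 16, 26 (5 total).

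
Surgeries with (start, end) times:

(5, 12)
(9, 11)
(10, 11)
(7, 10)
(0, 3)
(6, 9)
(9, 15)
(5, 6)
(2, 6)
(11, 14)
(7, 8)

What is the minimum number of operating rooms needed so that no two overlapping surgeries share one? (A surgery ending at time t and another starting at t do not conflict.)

4

Events (time:±→running): 0:+→1 2:+→2 3:-→1 5:+→2 5:+→3 6:-→2 6:-→1 6:+→2 7:+→3 7:+→4 … peak 4.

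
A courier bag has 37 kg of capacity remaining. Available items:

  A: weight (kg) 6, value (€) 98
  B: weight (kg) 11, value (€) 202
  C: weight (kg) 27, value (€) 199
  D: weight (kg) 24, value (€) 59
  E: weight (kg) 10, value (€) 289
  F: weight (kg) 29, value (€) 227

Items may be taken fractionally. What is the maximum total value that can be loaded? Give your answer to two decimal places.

Ratios (sorted): E 28.90, B 18.36, A 16.33, F 7.83, C 7.37, D 2.46
take E (10 @ 289); take B (11 @ 202); take A (6 @ 98); take 10/29 of F → 78.28. Capacity used 37/37.
Total value = 667.28

667.28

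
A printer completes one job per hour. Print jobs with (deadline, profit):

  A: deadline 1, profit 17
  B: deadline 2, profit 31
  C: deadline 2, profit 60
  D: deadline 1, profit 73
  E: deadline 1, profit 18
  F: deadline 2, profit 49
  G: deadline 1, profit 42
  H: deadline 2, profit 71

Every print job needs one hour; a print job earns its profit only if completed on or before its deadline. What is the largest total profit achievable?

Take jobs in profit order; each goes to the latest open slot no later than its deadline.
By profit: D(d1,73), H(d2,71), C(d2,60), F(d2,49), G(d1,42), B(d2,31), E(d1,18), A(d1,17)
D→slot 1; H→slot 2; C skipped; F skipped; G skipped; B skipped; E skipped; A skipped.
Profit = 73 + 71 = 144

144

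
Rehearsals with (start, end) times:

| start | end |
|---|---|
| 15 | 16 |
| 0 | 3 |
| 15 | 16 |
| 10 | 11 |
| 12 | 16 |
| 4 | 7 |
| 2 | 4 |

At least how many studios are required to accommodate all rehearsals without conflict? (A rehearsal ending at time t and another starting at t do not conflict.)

3

starts: [0, 2, 4, 10, 12, 15, 15]
ends:   [3, 4, 7, 11, 16, 16, 16]
s0→1 s2→2 e3→1 e4→0 s4→1 e7→0 s10→1 e11→0 s12→1 s15→2 s15→3  — peak 3.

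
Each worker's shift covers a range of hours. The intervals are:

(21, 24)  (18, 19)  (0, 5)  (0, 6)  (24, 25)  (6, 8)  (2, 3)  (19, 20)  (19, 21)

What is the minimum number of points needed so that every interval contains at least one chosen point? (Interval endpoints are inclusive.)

4

Sort by right endpoint; whenever an interval is uncovered, place a point at its right end.
By right end: [2,3]  [0,5]  [0,6]  [6,8]  [18,19]  [19,20]  [19,21]  [21,24]  [24,25]
[2,3] uncovered → point at 3; [6,8] uncovered → point at 8; [18,19] uncovered → point at 19; [21,24] uncovered → point at 24.
Points: 3, 8, 19, 24 (4 total).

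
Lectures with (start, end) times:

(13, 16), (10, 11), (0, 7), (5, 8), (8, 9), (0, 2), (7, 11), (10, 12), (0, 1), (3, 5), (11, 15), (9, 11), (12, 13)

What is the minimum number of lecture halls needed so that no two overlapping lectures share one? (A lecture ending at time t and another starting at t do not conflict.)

The answer is the maximum number of intervals overlapping at any instant.
starts: [0, 0, 0, 3, 5, 7, 8, 9, 10, 10, 11, 12, 13]
ends:   [1, 2, 5, 7, 8, 9, 11, 11, 11, 12, 13, 15, 16]
s0→1 s0→2 s0→3 e1→2 e2→1 s3→2 e5→1 s5→2 e7→1 s7→2 e8→1 s8→2 e9→1 s9→2 s10→3 s10→4  — peak 4.

4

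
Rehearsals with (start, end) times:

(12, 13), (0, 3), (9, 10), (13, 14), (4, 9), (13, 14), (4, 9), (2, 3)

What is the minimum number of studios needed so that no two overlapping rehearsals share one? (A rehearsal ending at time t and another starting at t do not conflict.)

Count concurrent intervals with a sweep; the peak is the room count.
Events (time:±→running): 0:+→1 2:+→2 … peak 2.

2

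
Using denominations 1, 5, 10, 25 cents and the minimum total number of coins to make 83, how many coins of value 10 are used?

0

83 − 3×25→8 − 1×5→3 − 3×1→0
Count of 10: 0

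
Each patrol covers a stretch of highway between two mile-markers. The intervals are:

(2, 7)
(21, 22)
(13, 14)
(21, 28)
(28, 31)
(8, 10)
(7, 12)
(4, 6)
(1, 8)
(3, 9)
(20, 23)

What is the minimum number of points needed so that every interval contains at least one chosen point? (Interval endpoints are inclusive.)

Process intervals by earliest right end; each time one isn't hit yet, stab at its right endpoint.
By right end: [4,6]  [2,7]  [1,8]  [3,9]  [8,10]  [7,12]  [13,14]  [21,22]  [20,23]  [21,28]  [28,31]
[4,6] uncovered → point at 6; [8,10] uncovered → point at 10; [13,14] uncovered → point at 14; [21,22] uncovered → point at 22; [28,31] uncovered → point at 31.
Points: 6, 10, 14, 22, 31 (5 total).

5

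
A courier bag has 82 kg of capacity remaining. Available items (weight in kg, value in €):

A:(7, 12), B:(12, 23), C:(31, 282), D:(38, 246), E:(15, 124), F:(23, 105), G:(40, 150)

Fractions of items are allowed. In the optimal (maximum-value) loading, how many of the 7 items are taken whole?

2

Ratios (sorted): C 9.10, E 8.27, D 6.47, F 4.57, G 3.75, B 1.92, A 1.71
take C (31 @ 282); take E (15 @ 124); take 36/38 of D → 233.05. Capacity used 82/82.
2 item(s) taken whole; one partial (take 36/38 of D).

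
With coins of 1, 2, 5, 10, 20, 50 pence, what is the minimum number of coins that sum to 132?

5

Greedy: take as many of the largest coin as possible, then repeat with the remainder.
132 − 2×50→32 − 1×20→12 − 1×10→2 − 1×2→0
Total coins = 2 + 1 + 1 + 1 = 5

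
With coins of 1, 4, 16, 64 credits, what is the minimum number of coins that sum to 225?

6

225 − 3×64→33 − 2×16→1 − 1×1→0
Total coins = 3 + 2 + 1 = 6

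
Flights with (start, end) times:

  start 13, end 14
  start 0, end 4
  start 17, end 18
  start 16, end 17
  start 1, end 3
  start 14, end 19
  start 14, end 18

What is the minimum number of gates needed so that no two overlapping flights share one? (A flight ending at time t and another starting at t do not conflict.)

Count concurrent intervals with a sweep; the peak is the room count.
Events (time:±→running): 0:+→1 1:+→2 3:-→1 4:-→0 13:+→1 14:-→0 14:+→1 14:+→2 16:+→3 … peak 3.

3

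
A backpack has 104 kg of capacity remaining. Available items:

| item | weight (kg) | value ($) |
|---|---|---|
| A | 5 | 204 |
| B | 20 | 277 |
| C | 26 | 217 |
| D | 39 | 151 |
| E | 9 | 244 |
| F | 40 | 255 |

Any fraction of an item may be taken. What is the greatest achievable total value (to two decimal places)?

1212.49

Greedy by value/weight ratio, highest first.
Order: A (204/5=40.80) > E (244/9=27.11) > B (277/20=13.85) > C (217/26=8.35) > F (255/40=6.38) > D (151/39=3.87)
Fill: take A (5 @ 204) → take E (9 @ 244) → take B (20 @ 277) → take C (26 @ 217) → take F (40 @ 255) → take 4/39 of D → 15.49; 104/104 used.
Total value = 1212.49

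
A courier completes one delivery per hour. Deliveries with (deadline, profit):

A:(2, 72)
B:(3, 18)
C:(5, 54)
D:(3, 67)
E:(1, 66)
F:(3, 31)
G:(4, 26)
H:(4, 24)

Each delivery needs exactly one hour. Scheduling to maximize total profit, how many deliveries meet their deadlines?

5

Profit order: A=72 D=67 E=66 C=54 F=31 G=26 H=24 B=18
Assign: A→slot 2, D→slot 3, E→slot 1, C→slot 5, F skipped, G→slot 4, H skipped, B skipped.
Slots: [1:E] [2:A] [3:D] [4:G] [5:C]
5 of 8 scheduled.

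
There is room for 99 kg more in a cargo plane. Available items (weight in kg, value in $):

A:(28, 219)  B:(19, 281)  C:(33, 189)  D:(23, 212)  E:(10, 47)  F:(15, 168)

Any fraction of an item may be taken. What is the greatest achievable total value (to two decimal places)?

Greedy by value/weight ratio, highest first.
Order: B (281/19=14.79) > F (168/15=11.20) > D (212/23=9.22) > A (219/28=7.82) > C (189/33=5.73) > E (47/10=4.70)
Fill: take B (19 @ 281) → take F (15 @ 168) → take D (23 @ 212) → take A (28 @ 219) → take 14/33 of C → 80.18; 99/99 used.
Total value = 960.18

960.18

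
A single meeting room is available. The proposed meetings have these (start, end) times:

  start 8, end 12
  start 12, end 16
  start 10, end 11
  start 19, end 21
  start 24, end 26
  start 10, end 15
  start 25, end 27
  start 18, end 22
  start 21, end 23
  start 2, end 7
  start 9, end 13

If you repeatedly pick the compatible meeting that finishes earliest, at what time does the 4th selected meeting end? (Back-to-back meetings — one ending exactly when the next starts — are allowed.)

Sort by end time and greedily take each interval whose start is ≥ the last chosen end.
By end time: (2,7), (10,11), (8,12), (9,13), (10,15), (12,16), (19,21), (18,22), (21,23), (24,26), (25,27).
Pick (2,7); next start ≥ 7 → (10,11); next start ≥ 11 → (12,16); next start ≥ 16 → (19,21); next start ≥ 21 → (21,23); next start ≥ 23 → (24,26).
Selected: (2,7) (10,11) (12,16) (19,21) (21,23) (24,26)

21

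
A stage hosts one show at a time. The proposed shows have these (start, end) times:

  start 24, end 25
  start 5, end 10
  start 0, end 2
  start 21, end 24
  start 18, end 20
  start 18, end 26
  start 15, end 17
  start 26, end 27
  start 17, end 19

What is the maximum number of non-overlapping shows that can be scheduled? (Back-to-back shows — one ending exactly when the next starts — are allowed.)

Order by finish time; keep every interval that doesn't clash with the previous kept one.
Sorted by end: (0,2)  (5,10)  (15,17)  (17,19)  (18,20)  (21,24)  (24,25)  (18,26)  (26,27)
take (0,2); take (5,10); take (15,17); take (17,19); take (21,24); take (24,25); take (26,27).
Selected 7 shows.

7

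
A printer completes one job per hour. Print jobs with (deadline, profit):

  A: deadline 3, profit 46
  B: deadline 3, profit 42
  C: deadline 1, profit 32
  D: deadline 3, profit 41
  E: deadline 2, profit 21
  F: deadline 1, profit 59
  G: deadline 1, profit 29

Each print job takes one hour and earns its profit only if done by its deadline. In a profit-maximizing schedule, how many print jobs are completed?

Take jobs in profit order; each goes to the latest open slot no later than its deadline.
By profit: F(d1,59), A(d3,46), B(d3,42), D(d3,41), C(d1,32), G(d1,29), E(d2,21)
F→slot 1; A→slot 3; B→slot 2; D skipped; C skipped; G skipped; E skipped.
3 of 7 scheduled.

3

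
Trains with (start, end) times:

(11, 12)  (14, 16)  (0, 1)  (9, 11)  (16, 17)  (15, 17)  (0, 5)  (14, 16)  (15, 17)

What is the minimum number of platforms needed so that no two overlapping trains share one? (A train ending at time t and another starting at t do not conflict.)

Count concurrent intervals with a sweep; the peak is the room count.
Events (time:±→running): 0:+→1 0:+→2 1:-→1 5:-→0 9:+→1 11:-→0 11:+→1 12:-→0 14:+→1 14:+→2 15:+→3 15:+→4 … peak 4.

4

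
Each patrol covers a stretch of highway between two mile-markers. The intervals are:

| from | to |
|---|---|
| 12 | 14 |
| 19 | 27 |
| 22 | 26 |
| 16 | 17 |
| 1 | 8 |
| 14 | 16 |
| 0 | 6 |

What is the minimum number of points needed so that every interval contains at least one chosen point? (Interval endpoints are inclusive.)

Process intervals by earliest right end; each time one isn't hit yet, stab at its right endpoint.
Sorted: [0,6] [1,8] [12,14] [14,16] [16,17] [22,26] [19,27]
{[0,6],[1,8]} hit by 6; {[12,14],[14,16]} hit by 14; {[16,17]} hit by 17; {[22,26],[19,27]} hit by 26.
Points: 6, 14, 17, 26 (4 total).

4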